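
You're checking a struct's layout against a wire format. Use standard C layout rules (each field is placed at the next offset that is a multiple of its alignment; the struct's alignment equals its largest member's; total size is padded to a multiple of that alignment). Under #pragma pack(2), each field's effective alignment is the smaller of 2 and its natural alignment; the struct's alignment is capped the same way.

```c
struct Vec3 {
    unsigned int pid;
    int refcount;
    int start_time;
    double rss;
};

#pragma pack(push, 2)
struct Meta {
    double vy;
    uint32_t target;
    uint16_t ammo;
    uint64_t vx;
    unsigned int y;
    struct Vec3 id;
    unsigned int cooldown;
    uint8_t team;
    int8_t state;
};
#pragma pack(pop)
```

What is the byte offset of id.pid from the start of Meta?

26

Vec3: 0..4  pid  (4B, 4-aligned); 4..8  refcount  (4B, 4-aligned); 8..12  start_time  (4B, 4-aligned); 12..16  -- padding (4B); 16..24  rss  (8B, 8-aligned); sizeof = 24, alignof = 8
0..8  vy  (8B, 2-aligned)
8..12  target  (4B, 2-aligned)
12..14  ammo  (2B, 2-aligned)
14..22  vx  (8B, 2-aligned)
22..26  y  (4B, 2-aligned)
26..50  id  (24B, 2-aligned)
within Vec3: pid at 0
26 + 0 = 26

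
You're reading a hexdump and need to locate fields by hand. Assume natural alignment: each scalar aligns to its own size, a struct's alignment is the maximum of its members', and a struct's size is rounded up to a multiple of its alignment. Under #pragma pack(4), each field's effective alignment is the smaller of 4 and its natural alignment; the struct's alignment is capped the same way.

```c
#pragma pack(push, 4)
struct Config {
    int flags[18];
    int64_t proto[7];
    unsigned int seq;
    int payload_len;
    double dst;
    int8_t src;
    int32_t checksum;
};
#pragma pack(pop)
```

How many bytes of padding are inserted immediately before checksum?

3

0..72  flags  (72B, 4-aligned)
72..128  proto  (56B, 4-aligned)
128..132  seq  (4B, 4-aligned)
132..136  payload_len  (4B, 4-aligned)
136..144  dst  (8B, 4-aligned)
144..145  src  (1B, 1-aligned)
145..148  -- padding (3B)
148..152  checksum  (4B, 4-aligned)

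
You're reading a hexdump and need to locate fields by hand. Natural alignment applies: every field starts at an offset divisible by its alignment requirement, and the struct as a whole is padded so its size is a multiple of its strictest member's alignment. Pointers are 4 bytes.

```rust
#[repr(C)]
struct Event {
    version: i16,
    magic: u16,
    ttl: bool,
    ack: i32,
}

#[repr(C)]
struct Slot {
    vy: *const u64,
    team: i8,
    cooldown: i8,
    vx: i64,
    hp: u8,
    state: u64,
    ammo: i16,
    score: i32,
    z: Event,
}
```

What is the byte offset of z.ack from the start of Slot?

Event: @0: version [2B, align 2] → 2; @2: magic [2B, align 2] → 4; @4: ttl [1B, align 1] → 5; +3 pad (align 4); @8: ack [4B, align 4] → 12; size 12, align 4
@0: vy [4B, align 4] → 4
@4: team [1B, align 1] → 5
@5: cooldown [1B, align 1] → 6
+2 pad (align 8)
@8: vx [8B, align 8] → 16
@16: hp [1B, align 1] → 17
+7 pad (align 8)
@24: state [8B, align 8] → 32
@32: ammo [2B, align 2] → 34
+2 pad (align 4)
@36: score [4B, align 4] → 40
@40: z [12B, align 4] → 52
within Event: ack at 8
40 + 8 = 48

48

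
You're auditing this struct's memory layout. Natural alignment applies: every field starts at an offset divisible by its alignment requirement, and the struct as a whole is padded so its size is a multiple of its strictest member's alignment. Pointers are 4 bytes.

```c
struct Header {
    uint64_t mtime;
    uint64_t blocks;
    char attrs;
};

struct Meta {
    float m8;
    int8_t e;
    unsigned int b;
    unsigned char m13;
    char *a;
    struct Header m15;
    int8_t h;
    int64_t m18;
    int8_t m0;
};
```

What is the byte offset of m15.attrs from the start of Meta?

Header: @0: mtime [8B, align 8] → 8; @8: blocks [8B, align 8] → 16; @16: attrs [1B, align 1] → 17; +7 tail pad (align 8); size 24, align 8
@0: m8 [4B, align 4] → 4
@4: e [1B, align 1] → 5
+3 pad (align 4)
@8: b [4B, align 4] → 12
@12: m13 [1B, align 1] → 13
+3 pad (align 4)
@16: a [4B, align 4] → 20
+4 pad (align 8)
@24: m15 [24B, align 8] → 48
within Header: attrs at 16
24 + 16 = 40

40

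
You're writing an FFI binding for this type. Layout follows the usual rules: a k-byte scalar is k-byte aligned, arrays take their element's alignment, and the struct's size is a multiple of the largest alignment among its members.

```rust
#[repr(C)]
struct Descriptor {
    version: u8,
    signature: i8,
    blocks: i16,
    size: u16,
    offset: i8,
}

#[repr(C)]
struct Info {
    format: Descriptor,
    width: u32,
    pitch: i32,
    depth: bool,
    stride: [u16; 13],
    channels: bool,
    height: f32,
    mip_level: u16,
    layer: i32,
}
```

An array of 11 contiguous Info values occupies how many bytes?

660

Descriptor: version at 0 (size 1, align 1) → ends 1; signature at 1 (size 1, align 1) → ends 2; blocks at 2 (size 2, align 2) → ends 4; size at 4 (size 2, align 2) → ends 6; offset at 6 (size 1, align 1) → ends 7; tail pad 1 to reach multiple of 2; total 8 bytes, alignment 2
format at 0 (size 8, align 2) → ends 8
width at 8 (size 4, align 4) → ends 12
pitch at 12 (size 4, align 4) → ends 16
depth at 16 (size 1, align 1) → ends 17
pad 1 to align 2 for stride
stride at 18 (size 26, align 2) → ends 44
channels at 44 (size 1, align 1) → ends 45
pad 3 to align 4 for height
height at 48 (size 4, align 4) → ends 52
mip_level at 52 (size 2, align 2) → ends 54
pad 2 to align 4 for layer
layer at 56 (size 4, align 4) → ends 60
total 60 bytes, alignment 4
array of 11: 11 × 60 = 660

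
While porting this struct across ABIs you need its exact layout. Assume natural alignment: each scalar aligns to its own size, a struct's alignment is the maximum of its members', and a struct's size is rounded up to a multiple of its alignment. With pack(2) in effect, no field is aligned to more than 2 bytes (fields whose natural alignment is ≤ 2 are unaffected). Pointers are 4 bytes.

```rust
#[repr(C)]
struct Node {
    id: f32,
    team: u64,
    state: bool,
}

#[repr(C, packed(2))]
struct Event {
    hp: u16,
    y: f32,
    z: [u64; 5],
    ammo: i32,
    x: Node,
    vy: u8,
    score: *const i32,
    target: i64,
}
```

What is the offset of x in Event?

Node: 0..4  id  (4B, 4-aligned); 4..8  -- padding (4B); 8..16  team  (8B, 8-aligned); 16..17  state  (1B, 1-aligned); 17..24  -- tail padding (7B); sizeof = 24, alignof = 8
0..2  hp  (2B, 2-aligned)
2..6  y  (4B, 2-aligned)
6..46  z  (40B, 2-aligned)
46..50  ammo  (4B, 2-aligned)
50..74  x  (24B, 2-aligned)

50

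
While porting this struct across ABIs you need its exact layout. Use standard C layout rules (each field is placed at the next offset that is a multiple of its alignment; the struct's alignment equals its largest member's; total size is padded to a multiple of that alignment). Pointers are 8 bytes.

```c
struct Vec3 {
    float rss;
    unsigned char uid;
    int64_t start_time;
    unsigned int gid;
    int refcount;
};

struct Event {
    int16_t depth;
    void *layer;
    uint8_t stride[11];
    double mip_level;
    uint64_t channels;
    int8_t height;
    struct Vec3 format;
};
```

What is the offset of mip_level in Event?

Vec3: @0: rss [4B, align 4] → 4; @4: uid [1B, align 1] → 5; +3 pad (align 8); @8: start_time [8B, align 8] → 16; @16: gid [4B, align 4] → 20; @20: refcount [4B, align 4] → 24; size 24, align 8
@0: depth [2B, align 2] → 2
+6 pad (align 8)
@8: layer [8B, align 8] → 16
@16: stride [11B, align 1] → 27
+5 pad (align 8)
@32: mip_level [8B, align 8] → 40

32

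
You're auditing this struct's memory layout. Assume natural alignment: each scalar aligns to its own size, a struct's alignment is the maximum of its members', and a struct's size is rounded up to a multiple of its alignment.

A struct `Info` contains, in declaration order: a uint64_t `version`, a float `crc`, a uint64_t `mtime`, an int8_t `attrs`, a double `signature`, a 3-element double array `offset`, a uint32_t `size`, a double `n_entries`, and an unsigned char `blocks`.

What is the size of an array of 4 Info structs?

version at 0 (size 8, align 8) → ends 8
crc at 8 (size 4, align 4) → ends 12
pad 4 to align 8 for mtime
mtime at 16 (size 8, align 8) → ends 24
attrs at 24 (size 1, align 1) → ends 25
pad 7 to align 8 for signature
signature at 32 (size 8, align 8) → ends 40
offset at 40 (size 24, align 8) → ends 64
size at 64 (size 4, align 4) → ends 68
pad 4 to align 8 for n_entries
n_entries at 72 (size 8, align 8) → ends 80
blocks at 80 (size 1, align 1) → ends 81
tail pad 7 to reach multiple of 8
total 88 bytes, alignment 8
array of 4: 4 × 88 = 352

352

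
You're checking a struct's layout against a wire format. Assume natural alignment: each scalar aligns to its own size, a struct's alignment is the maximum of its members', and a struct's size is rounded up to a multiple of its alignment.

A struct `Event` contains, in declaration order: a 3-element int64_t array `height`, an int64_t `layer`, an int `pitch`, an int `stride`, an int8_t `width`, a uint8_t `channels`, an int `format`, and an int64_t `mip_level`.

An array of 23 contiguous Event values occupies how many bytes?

height at 0 (size 24, align 8) → ends 24
layer at 24 (size 8, align 8) → ends 32
pitch at 32 (size 4, align 4) → ends 36
stride at 36 (size 4, align 4) → ends 40
width at 40 (size 1, align 1) → ends 41
channels at 41 (size 1, align 1) → ends 42
pad 2 to align 4 for format
format at 44 (size 4, align 4) → ends 48
mip_level at 48 (size 8, align 8) → ends 56
total 56 bytes, alignment 8
array of 23: 23 × 56 = 1288

1288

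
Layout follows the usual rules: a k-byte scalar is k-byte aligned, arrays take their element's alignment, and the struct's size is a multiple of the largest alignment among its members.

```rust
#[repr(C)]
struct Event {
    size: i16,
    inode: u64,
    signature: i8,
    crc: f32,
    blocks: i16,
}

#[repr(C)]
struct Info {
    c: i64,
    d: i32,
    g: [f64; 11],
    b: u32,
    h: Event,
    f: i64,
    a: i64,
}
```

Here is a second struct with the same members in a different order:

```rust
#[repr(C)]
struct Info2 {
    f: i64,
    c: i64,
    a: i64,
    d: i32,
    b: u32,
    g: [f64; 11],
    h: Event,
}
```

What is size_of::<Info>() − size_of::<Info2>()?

8

Event: @0: size [2B, align 2] → 2; +6 pad (align 8); @8: inode [8B, align 8] → 16; @16: signature [1B, align 1] → 17; +3 pad (align 4); @20: crc [4B, align 4] → 24; @24: blocks [2B, align 2] → 26; +6 tail pad (align 8); size 32, align 8
@0: c [8B, align 8] → 8
@8: d [4B, align 4] → 12
+4 pad (align 8)
@16: g [88B, align 8] → 104
@104: b [4B, align 4] → 108
+4 pad (align 8)
@112: h [32B, align 8] → 144
@144: f [8B, align 8] → 152
@152: a [8B, align 8] → 160
size 160, align 8
— Info2 —
@0: f [8B, align 8] → 8
@8: c [8B, align 8] → 16
@16: a [8B, align 8] → 24
@24: d [4B, align 4] → 28
@28: b [4B, align 4] → 32
@32: g [88B, align 8] → 120
@120: h [32B, align 8] → 152
size 152, align 8
160 − 152 = 8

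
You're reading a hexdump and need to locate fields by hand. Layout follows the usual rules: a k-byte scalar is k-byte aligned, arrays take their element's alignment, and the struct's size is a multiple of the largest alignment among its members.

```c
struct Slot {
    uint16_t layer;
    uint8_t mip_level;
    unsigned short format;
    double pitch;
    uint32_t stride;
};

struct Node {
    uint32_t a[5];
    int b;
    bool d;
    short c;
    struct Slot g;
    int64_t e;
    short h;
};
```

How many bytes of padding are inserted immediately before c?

Slot: @0: layer [2B, align 2] → 2; @2: mip_level [1B, align 1] → 3; +1 pad (align 2); @4: format [2B, align 2] → 6; +2 pad (align 8); @8: pitch [8B, align 8] → 16; @16: stride [4B, align 4] → 20; +4 tail pad (align 8); size 24, align 8
@0: a [20B, align 4] → 20
@20: b [4B, align 4] → 24
@24: d [1B, align 1] → 25
+1 pad (align 2)
@26: c [2B, align 2] → 28

1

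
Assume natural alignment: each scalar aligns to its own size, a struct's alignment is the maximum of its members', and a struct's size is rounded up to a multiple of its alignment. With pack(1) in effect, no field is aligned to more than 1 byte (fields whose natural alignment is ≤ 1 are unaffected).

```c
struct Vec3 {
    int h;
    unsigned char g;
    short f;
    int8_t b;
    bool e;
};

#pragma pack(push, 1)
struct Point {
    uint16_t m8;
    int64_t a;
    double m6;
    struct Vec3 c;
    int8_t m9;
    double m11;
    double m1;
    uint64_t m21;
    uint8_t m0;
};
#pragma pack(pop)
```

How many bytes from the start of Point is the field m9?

30

Vec3: h at 0 (size 4, align 4) → ends 4; g at 4 (size 1, align 1) → ends 5; pad 1 to align 2 for f; f at 6 (size 2, align 2) → ends 8; b at 8 (size 1, align 1) → ends 9; e at 9 (size 1, align 1) → ends 10; tail pad 2 to reach multiple of 4; total 12 bytes, alignment 4
m8 at 0 (size 2, align 1) → ends 2
a at 2 (size 8, align 1) → ends 10
m6 at 10 (size 8, align 1) → ends 18
c at 18 (size 12, align 1) → ends 30
m9 at 30 (size 1, align 1) → ends 31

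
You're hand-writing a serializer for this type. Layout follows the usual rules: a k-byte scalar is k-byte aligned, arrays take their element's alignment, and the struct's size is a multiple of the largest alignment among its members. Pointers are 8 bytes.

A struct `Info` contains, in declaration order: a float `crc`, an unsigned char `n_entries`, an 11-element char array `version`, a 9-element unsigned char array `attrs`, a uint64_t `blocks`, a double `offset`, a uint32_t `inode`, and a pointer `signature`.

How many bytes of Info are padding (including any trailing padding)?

crc at 0 (size 4, align 4) → ends 4
n_entries at 4 (size 1, align 1) → ends 5
version at 5 (size 11, align 1) → ends 16
attrs at 16 (size 9, align 1) → ends 25
pad 7 to align 8 for blocks
blocks at 32 (size 8, align 8) → ends 40
offset at 40 (size 8, align 8) → ends 48
inode at 48 (size 4, align 4) → ends 52
pad 4 to align 8 for signature
signature at 56 (size 8, align 8) → ends 64
total 64 bytes, alignment 8
data bytes 53, size 64 → padding 11

11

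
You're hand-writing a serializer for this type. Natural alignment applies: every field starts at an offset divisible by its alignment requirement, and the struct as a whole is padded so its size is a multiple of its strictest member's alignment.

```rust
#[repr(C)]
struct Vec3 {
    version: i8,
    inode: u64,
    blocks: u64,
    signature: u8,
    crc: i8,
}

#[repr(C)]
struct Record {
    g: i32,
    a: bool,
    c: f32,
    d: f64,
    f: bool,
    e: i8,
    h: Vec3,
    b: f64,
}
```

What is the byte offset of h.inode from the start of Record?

Vec3: 0..1  version  (1B, 1-aligned); 1..8  -- padding (7B); 8..16  inode  (8B, 8-aligned); 16..24  blocks  (8B, 8-aligned); 24..25  signature  (1B, 1-aligned); 25..26  crc  (1B, 1-aligned); 26..32  -- tail padding (6B); sizeof = 32, alignof = 8
0..4  g  (4B, 4-aligned)
4..5  a  (1B, 1-aligned)
5..8  -- padding (3B)
8..12  c  (4B, 4-aligned)
12..16  -- padding (4B)
16..24  d  (8B, 8-aligned)
24..25  f  (1B, 1-aligned)
25..26  e  (1B, 1-aligned)
26..32  -- padding (6B)
32..64  h  (32B, 8-aligned)
within Vec3: inode at 8
32 + 8 = 40

40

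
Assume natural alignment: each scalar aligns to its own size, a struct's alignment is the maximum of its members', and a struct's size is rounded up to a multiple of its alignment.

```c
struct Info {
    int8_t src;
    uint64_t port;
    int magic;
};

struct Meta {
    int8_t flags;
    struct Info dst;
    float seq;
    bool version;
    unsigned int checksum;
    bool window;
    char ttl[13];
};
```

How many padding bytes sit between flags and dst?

7

Info: @0: src [1B, align 1] → 1; +7 pad (align 8); @8: port [8B, align 8] → 16; @16: magic [4B, align 4] → 20; +4 tail pad (align 8); size 24, align 8
@0: flags [1B, align 1] → 1
+7 pad (align 8)
@8: dst [24B, align 8] → 32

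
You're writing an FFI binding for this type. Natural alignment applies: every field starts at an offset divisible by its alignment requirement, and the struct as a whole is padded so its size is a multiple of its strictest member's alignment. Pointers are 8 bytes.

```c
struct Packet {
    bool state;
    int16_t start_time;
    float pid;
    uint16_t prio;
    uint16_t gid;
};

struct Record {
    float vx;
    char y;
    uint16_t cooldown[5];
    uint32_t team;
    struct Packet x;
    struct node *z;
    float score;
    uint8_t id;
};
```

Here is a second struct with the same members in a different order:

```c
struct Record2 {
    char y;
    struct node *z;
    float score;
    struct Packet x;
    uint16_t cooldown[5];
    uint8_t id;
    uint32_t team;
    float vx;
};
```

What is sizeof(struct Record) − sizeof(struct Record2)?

-8

Packet: @0: state [1B, align 1] → 1; +1 pad (align 2); @2: start_time [2B, align 2] → 4; @4: pid [4B, align 4] → 8; @8: prio [2B, align 2] → 10; @10: gid [2B, align 2] → 12; size 12, align 4
@0: vx [4B, align 4] → 4
@4: y [1B, align 1] → 5
+1 pad (align 2)
@6: cooldown [10B, align 2] → 16
@16: team [4B, align 4] → 20
@20: x [12B, align 4] → 32
@32: z [8B, align 8] → 40
@40: score [4B, align 4] → 44
@44: id [1B, align 1] → 45
+3 tail pad (align 8)
size 48, align 8
— Record2 —
@0: y [1B, align 1] → 1
+7 pad (align 8)
@8: z [8B, align 8] → 16
@16: score [4B, align 4] → 20
@20: x [12B, align 4] → 32
@32: cooldown [10B, align 2] → 42
@42: id [1B, align 1] → 43
+1 pad (align 4)
@44: team [4B, align 4] → 48
@48: vx [4B, align 4] → 52
+4 tail pad (align 8)
size 56, align 8
48 − 56 = -8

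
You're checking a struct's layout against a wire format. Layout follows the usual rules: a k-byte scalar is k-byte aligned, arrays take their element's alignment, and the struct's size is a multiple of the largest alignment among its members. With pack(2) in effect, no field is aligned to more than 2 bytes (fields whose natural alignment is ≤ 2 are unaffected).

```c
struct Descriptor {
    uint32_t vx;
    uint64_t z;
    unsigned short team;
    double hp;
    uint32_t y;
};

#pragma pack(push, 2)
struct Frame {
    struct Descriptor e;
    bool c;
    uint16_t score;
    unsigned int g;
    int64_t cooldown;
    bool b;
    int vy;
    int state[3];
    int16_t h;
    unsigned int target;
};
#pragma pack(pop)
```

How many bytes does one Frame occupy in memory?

Descriptor: vx at 0 (size 4, align 4) → ends 4; pad 4 to align 8 for z; z at 8 (size 8, align 8) → ends 16; team at 16 (size 2, align 2) → ends 18; pad 6 to align 8 for hp; hp at 24 (size 8, align 8) → ends 32; y at 32 (size 4, align 4) → ends 36; tail pad 4 to reach multiple of 8; total 40 bytes, alignment 8
e at 0 (size 40, align 2) → ends 40
c at 40 (size 1, align 1) → ends 41
pad 1 to align 2 for score
score at 42 (size 2, align 2) → ends 44
g at 44 (size 4, align 2) → ends 48
cooldown at 48 (size 8, align 2) → ends 56
b at 56 (size 1, align 1) → ends 57
pad 1 to align 2 for vy
vy at 58 (size 4, align 2) → ends 62
state at 62 (size 12, align 2) → ends 74
h at 74 (size 2, align 2) → ends 76
target at 76 (size 4, align 2) → ends 80
total 80 bytes, alignment 2

80 bytes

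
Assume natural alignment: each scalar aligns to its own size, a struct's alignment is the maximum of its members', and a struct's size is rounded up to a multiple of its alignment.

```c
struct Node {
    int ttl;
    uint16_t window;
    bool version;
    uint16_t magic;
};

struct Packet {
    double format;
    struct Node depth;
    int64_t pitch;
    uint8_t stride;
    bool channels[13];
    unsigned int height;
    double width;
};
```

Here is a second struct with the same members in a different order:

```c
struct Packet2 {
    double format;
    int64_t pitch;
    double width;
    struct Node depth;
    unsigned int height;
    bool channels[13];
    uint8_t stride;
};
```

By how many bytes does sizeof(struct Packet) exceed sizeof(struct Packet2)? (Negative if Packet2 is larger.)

8

Node: 0..4  ttl  (4B, 4-aligned); 4..6  window  (2B, 2-aligned); 6..7  version  (1B, 1-aligned); 7..8  -- padding (1B); 8..10  magic  (2B, 2-aligned); 10..12  -- tail padding (2B); sizeof = 12, alignof = 4
0..8  format  (8B, 8-aligned)
8..20  depth  (12B, 4-aligned)
20..24  -- padding (4B)
24..32  pitch  (8B, 8-aligned)
32..33  stride  (1B, 1-aligned)
33..46  channels  (13B, 1-aligned)
46..48  -- padding (2B)
48..52  height  (4B, 4-aligned)
52..56  -- padding (4B)
56..64  width  (8B, 8-aligned)
sizeof = 64, alignof = 8
— Packet2 —
0..8  format  (8B, 8-aligned)
8..16  pitch  (8B, 8-aligned)
16..24  width  (8B, 8-aligned)
24..36  depth  (12B, 4-aligned)
36..40  height  (4B, 4-aligned)
40..53  channels  (13B, 1-aligned)
53..54  stride  (1B, 1-aligned)
54..56  -- tail padding (2B)
sizeof = 56, alignof = 8
64 − 56 = 8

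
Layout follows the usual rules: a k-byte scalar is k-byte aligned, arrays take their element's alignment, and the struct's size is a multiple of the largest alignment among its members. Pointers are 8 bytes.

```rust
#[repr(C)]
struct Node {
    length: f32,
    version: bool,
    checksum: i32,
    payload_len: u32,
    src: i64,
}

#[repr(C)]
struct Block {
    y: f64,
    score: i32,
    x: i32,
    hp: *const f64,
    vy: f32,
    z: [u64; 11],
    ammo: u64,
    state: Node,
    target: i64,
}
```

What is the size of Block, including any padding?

160

Node: 0..4  length  (4B, 4-aligned); 4..5  version  (1B, 1-aligned); 5..8  -- padding (3B); 8..12  checksum  (4B, 4-aligned); 12..16  payload_len  (4B, 4-aligned); 16..24  src  (8B, 8-aligned); sizeof = 24, alignof = 8
0..8  y  (8B, 8-aligned)
8..12  score  (4B, 4-aligned)
12..16  x  (4B, 4-aligned)
16..24  hp  (8B, 8-aligned)
24..28  vy  (4B, 4-aligned)
28..32  -- padding (4B)
32..120  z  (88B, 8-aligned)
120..128  ammo  (8B, 8-aligned)
128..152  state  (24B, 8-aligned)
152..160  target  (8B, 8-aligned)
sizeof = 160, alignof = 8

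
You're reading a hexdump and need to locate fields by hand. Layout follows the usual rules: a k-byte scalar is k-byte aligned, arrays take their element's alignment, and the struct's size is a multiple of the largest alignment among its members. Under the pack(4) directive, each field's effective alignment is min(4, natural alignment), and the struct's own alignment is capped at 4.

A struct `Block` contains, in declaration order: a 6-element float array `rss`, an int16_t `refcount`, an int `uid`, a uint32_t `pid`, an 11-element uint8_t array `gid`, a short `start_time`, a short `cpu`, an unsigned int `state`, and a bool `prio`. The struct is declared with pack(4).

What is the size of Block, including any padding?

rss at 0 (size 24, align 4) → ends 24
refcount at 24 (size 2, align 2) → ends 26
pad 2 to align 4 for uid
uid at 28 (size 4, align 4) → ends 32
pid at 32 (size 4, align 4) → ends 36
gid at 36 (size 11, align 1) → ends 47
pad 1 to align 2 for start_time
start_time at 48 (size 2, align 2) → ends 50
cpu at 50 (size 2, align 2) → ends 52
state at 52 (size 4, align 4) → ends 56
prio at 56 (size 1, align 1) → ends 57
tail pad 3 to reach multiple of 4
total 60 bytes, alignment 4

60 bytes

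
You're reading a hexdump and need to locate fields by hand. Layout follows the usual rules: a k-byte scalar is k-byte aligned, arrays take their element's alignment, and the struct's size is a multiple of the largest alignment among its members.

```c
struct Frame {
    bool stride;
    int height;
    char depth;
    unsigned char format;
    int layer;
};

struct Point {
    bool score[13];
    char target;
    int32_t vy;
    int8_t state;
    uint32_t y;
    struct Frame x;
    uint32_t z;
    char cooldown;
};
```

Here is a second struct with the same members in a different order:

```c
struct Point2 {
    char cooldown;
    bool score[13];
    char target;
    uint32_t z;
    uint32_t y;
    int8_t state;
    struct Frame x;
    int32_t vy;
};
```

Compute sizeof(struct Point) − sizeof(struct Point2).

Frame: stride at 0 (size 1, align 1) → ends 1; pad 3 to align 4 for height; height at 4 (size 4, align 4) → ends 8; depth at 8 (size 1, align 1) → ends 9; format at 9 (size 1, align 1) → ends 10; pad 2 to align 4 for layer; layer at 12 (size 4, align 4) → ends 16; total 16 bytes, alignment 4
score at 0 (size 13, align 1) → ends 13
target at 13 (size 1, align 1) → ends 14
pad 2 to align 4 for vy
vy at 16 (size 4, align 4) → ends 20
state at 20 (size 1, align 1) → ends 21
pad 3 to align 4 for y
y at 24 (size 4, align 4) → ends 28
x at 28 (size 16, align 4) → ends 44
z at 44 (size 4, align 4) → ends 48
cooldown at 48 (size 1, align 1) → ends 49
tail pad 3 to reach multiple of 4
total 52 bytes, alignment 4
— Point2 —
cooldown at 0 (size 1, align 1) → ends 1
score at 1 (size 13, align 1) → ends 14
target at 14 (size 1, align 1) → ends 15
pad 1 to align 4 for z
z at 16 (size 4, align 4) → ends 20
y at 20 (size 4, align 4) → ends 24
state at 24 (size 1, align 1) → ends 25
pad 3 to align 4 for x
x at 28 (size 16, align 4) → ends 44
vy at 44 (size 4, align 4) → ends 48
total 48 bytes, alignment 4
52 − 48 = 4

4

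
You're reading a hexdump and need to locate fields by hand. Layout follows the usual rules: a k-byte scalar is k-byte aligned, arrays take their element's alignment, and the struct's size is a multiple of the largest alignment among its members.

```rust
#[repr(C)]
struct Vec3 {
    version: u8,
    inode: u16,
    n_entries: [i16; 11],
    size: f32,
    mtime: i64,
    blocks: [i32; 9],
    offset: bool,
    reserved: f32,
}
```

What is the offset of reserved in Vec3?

version at 0 (size 1, align 1) → ends 1
pad 1 to align 2 for inode
inode at 2 (size 2, align 2) → ends 4
n_entries at 4 (size 22, align 2) → ends 26
pad 2 to align 4 for size
size at 28 (size 4, align 4) → ends 32
mtime at 32 (size 8, align 8) → ends 40
blocks at 40 (size 36, align 4) → ends 76
offset at 76 (size 1, align 1) → ends 77
pad 3 to align 4 for reserved
reserved at 80 (size 4, align 4) → ends 84

80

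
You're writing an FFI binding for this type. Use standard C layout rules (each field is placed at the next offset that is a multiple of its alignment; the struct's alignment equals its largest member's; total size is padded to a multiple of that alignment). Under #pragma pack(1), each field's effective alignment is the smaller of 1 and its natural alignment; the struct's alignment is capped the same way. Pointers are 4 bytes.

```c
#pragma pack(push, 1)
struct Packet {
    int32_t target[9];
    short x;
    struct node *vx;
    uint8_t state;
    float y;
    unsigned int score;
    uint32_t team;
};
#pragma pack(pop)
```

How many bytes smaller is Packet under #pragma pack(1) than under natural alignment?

natural layout:
  target at 0 (size 36, align 4) → ends 36
  x at 36 (size 2, align 2) → ends 38
  pad 2 to align 4 for vx
  vx at 40 (size 4, align 4) → ends 44
  state at 44 (size 1, align 1) → ends 45
  pad 3 to align 4 for y
  y at 48 (size 4, align 4) → ends 52
  score at 52 (size 4, align 4) → ends 56
  team at 56 (size 4, align 4) → ends 60
  total 60 bytes, alignment 4
packed(1) layout:
  target at 0 (size 36, align 1) → ends 36
  x at 36 (size 2, align 1) → ends 38
  vx at 38 (size 4, align 1) → ends 42
  state at 42 (size 1, align 1) → ends 43
  y at 43 (size 4, align 1) → ends 47
  score at 47 (size 4, align 1) → ends 51
  team at 51 (size 4, align 1) → ends 55
  total 55 bytes, alignment 1
60 − 55 = 5

5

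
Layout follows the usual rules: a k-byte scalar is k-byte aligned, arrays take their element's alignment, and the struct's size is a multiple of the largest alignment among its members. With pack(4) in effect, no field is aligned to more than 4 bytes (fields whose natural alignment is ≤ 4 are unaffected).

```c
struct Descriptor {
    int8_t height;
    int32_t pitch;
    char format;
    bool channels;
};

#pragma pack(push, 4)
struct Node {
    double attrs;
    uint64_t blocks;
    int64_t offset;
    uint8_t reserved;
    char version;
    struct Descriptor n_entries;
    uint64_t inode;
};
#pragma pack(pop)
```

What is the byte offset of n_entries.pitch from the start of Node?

Descriptor: 0..1  height  (1B, 1-aligned); 1..4  -- padding (3B); 4..8  pitch  (4B, 4-aligned); 8..9  format  (1B, 1-aligned); 9..10  channels  (1B, 1-aligned); 10..12  -- tail padding (2B); sizeof = 12, alignof = 4
0..8  attrs  (8B, 4-aligned)
8..16  blocks  (8B, 4-aligned)
16..24  offset  (8B, 4-aligned)
24..25  reserved  (1B, 1-aligned)
25..26  version  (1B, 1-aligned)
26..28  -- padding (2B)
28..40  n_entries  (12B, 4-aligned)
within Descriptor: pitch at 4
28 + 4 = 32

32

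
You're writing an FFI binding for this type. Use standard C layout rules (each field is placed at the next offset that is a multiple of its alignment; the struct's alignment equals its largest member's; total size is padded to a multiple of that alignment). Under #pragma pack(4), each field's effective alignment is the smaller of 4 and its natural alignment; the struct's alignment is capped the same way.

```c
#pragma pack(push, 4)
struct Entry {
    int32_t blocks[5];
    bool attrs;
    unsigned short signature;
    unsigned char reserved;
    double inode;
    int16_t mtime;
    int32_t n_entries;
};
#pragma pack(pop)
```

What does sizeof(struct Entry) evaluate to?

44 bytes

@0: blocks [20B, align 4] → 20
@20: attrs [1B, align 1] → 21
+1 pad (align 2)
@22: signature [2B, align 2] → 24
@24: reserved [1B, align 1] → 25
+3 pad (align 4)
@28: inode [8B, align 4] → 36
@36: mtime [2B, align 2] → 38
+2 pad (align 4)
@40: n_entries [4B, align 4] → 44
size 44, align 4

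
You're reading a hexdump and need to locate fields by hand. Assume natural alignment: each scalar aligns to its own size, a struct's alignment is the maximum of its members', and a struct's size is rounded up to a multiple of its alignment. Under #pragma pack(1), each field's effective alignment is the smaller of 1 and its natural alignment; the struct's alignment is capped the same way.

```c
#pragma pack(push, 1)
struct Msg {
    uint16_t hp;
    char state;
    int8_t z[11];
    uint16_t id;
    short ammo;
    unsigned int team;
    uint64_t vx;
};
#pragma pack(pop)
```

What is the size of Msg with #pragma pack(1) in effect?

@0: hp [2B, align 1] → 2
@2: state [1B, align 1] → 3
@3: z [11B, align 1] → 14
@14: id [2B, align 1] → 16
@16: ammo [2B, align 1] → 18
@18: team [4B, align 1] → 22
@22: vx [8B, align 1] → 30
size 30, align 1

30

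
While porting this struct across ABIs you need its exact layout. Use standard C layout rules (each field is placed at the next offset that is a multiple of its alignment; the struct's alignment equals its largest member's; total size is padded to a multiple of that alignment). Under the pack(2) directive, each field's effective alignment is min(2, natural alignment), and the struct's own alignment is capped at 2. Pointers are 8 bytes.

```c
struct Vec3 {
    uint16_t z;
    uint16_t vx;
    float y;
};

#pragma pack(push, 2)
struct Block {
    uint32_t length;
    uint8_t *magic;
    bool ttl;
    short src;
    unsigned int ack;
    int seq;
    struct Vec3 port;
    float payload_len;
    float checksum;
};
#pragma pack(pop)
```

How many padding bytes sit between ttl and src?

Vec3: @0: z [2B, align 2] → 2; @2: vx [2B, align 2] → 4; @4: y [4B, align 4] → 8; size 8, align 4
@0: length [4B, align 2] → 4
@4: magic [8B, align 2] → 12
@12: ttl [1B, align 1] → 13
+1 pad (align 2)
@14: src [2B, align 2] → 16

1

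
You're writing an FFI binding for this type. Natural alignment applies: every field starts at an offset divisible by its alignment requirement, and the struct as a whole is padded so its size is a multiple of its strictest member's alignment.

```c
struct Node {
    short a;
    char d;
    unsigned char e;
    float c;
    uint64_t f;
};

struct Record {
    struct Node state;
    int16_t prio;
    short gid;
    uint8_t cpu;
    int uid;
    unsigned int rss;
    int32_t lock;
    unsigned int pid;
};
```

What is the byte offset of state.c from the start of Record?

4

Node: @0: a [2B, align 2] → 2; @2: d [1B, align 1] → 3; @3: e [1B, align 1] → 4; @4: c [4B, align 4] → 8; @8: f [8B, align 8] → 16; size 16, align 8
@0: state [16B, align 8] → 16
within Node: c at 4
0 + 4 = 4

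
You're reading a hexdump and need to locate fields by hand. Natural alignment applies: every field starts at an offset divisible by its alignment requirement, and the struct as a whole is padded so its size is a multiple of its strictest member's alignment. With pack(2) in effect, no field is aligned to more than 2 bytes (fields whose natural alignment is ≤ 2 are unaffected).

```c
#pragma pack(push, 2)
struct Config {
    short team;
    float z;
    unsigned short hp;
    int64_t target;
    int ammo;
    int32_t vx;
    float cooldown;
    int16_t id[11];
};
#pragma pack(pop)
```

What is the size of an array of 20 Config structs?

1000

0..2  team  (2B, 2-aligned)
2..6  z  (4B, 2-aligned)
6..8  hp  (2B, 2-aligned)
8..16  target  (8B, 2-aligned)
16..20  ammo  (4B, 2-aligned)
20..24  vx  (4B, 2-aligned)
24..28  cooldown  (4B, 2-aligned)
28..50  id  (22B, 2-aligned)
sizeof = 50, alignof = 2
array of 20: 20 × 50 = 1000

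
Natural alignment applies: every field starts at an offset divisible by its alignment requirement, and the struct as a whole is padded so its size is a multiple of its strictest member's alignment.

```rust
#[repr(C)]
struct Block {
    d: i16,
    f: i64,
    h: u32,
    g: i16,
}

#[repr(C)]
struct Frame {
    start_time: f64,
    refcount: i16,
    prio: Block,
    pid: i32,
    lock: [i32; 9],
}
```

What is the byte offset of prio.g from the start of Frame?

36

Block: d at 0 (size 2, align 2) → ends 2; pad 6 to align 8 for f; f at 8 (size 8, align 8) → ends 16; h at 16 (size 4, align 4) → ends 20; g at 20 (size 2, align 2) → ends 22; tail pad 2 to reach multiple of 8; total 24 bytes, alignment 8
start_time at 0 (size 8, align 8) → ends 8
refcount at 8 (size 2, align 2) → ends 10
pad 6 to align 8 for prio
prio at 16 (size 24, align 8) → ends 40
within Block: g at 20
16 + 20 = 36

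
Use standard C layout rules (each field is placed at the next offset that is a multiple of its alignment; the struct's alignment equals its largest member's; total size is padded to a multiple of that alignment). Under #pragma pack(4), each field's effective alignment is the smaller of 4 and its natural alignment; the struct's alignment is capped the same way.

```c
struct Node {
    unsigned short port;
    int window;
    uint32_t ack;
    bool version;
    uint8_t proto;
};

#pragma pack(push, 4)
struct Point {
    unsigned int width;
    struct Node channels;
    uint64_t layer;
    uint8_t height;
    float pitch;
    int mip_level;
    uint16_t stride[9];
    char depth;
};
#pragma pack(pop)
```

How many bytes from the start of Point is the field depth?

Node: @0: port [2B, align 2] → 2; +2 pad (align 4); @4: window [4B, align 4] → 8; @8: ack [4B, align 4] → 12; @12: version [1B, align 1] → 13; @13: proto [1B, align 1] → 14; +2 tail pad (align 4); size 16, align 4
@0: width [4B, align 4] → 4
@4: channels [16B, align 4] → 20
@20: layer [8B, align 4] → 28
@28: height [1B, align 1] → 29
+3 pad (align 4)
@32: pitch [4B, align 4] → 36
@36: mip_level [4B, align 4] → 40
@40: stride [18B, align 2] → 58
@58: depth [1B, align 1] → 59

58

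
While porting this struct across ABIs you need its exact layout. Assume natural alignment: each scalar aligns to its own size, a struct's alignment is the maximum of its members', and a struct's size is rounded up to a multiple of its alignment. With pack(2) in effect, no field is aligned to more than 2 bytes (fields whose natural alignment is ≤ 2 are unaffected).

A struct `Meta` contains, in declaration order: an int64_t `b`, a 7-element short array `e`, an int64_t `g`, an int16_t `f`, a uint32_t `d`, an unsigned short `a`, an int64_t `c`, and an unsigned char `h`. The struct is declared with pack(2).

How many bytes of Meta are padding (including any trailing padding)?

1

0..8  b  (8B, 2-aligned)
8..22  e  (14B, 2-aligned)
22..30  g  (8B, 2-aligned)
30..32  f  (2B, 2-aligned)
32..36  d  (4B, 2-aligned)
36..38  a  (2B, 2-aligned)
38..46  c  (8B, 2-aligned)
46..47  h  (1B, 1-aligned)
47..48  -- tail padding (1B)
sizeof = 48, alignof = 2
data bytes 47, size 48 → padding 1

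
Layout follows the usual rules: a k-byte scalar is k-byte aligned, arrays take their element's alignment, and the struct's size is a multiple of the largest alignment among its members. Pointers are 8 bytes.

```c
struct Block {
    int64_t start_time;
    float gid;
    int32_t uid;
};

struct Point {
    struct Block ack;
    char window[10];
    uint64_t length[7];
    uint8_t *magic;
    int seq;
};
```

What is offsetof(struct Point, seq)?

Block: start_time at 0 (size 8, align 8) → ends 8; gid at 8 (size 4, align 4) → ends 12; uid at 12 (size 4, align 4) → ends 16; total 16 bytes, alignment 8
ack at 0 (size 16, align 8) → ends 16
window at 16 (size 10, align 1) → ends 26
pad 6 to align 8 for length
length at 32 (size 56, align 8) → ends 88
magic at 88 (size 8, align 8) → ends 96
seq at 96 (size 4, align 4) → ends 100

96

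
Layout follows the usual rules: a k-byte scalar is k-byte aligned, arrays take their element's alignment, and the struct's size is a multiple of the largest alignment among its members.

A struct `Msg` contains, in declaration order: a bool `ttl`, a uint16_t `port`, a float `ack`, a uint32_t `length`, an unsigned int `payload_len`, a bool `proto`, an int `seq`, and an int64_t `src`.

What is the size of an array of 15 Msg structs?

480

@0: ttl [1B, align 1] → 1
+1 pad (align 2)
@2: port [2B, align 2] → 4
@4: ack [4B, align 4] → 8
@8: length [4B, align 4] → 12
@12: payload_len [4B, align 4] → 16
@16: proto [1B, align 1] → 17
+3 pad (align 4)
@20: seq [4B, align 4] → 24
@24: src [8B, align 8] → 32
size 32, align 8
array of 15: 15 × 32 = 480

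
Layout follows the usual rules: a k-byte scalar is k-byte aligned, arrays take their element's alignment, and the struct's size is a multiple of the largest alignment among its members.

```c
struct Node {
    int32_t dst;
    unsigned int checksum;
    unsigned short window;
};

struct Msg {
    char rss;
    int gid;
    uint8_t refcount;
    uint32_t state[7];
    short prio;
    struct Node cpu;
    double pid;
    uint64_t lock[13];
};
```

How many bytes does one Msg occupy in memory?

Node: dst at 0 (size 4, align 4) → ends 4; checksum at 4 (size 4, align 4) → ends 8; window at 8 (size 2, align 2) → ends 10; tail pad 2 to reach multiple of 4; total 12 bytes, alignment 4
rss at 0 (size 1, align 1) → ends 1
pad 3 to align 4 for gid
gid at 4 (size 4, align 4) → ends 8
refcount at 8 (size 1, align 1) → ends 9
pad 3 to align 4 for state
state at 12 (size 28, align 4) → ends 40
prio at 40 (size 2, align 2) → ends 42
pad 2 to align 4 for cpu
cpu at 44 (size 12, align 4) → ends 56
pid at 56 (size 8, align 8) → ends 64
lock at 64 (size 104, align 8) → ends 168
total 168 bytes, alignment 8

168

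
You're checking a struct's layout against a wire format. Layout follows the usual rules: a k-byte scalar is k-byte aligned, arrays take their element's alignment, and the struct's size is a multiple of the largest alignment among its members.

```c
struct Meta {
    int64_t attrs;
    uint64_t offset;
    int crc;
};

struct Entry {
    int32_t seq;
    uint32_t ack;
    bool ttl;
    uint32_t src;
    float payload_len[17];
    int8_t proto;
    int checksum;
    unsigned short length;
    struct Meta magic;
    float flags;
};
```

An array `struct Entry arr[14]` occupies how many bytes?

1792

Meta: @0: attrs [8B, align 8] → 8; @8: offset [8B, align 8] → 16; @16: crc [4B, align 4] → 20; +4 tail pad (align 8); size 24, align 8
@0: seq [4B, align 4] → 4
@4: ack [4B, align 4] → 8
@8: ttl [1B, align 1] → 9
+3 pad (align 4)
@12: src [4B, align 4] → 16
@16: payload_len [68B, align 4] → 84
@84: proto [1B, align 1] → 85
+3 pad (align 4)
@88: checksum [4B, align 4] → 92
@92: length [2B, align 2] → 94
+2 pad (align 8)
@96: magic [24B, align 8] → 120
@120: flags [4B, align 4] → 124
+4 tail pad (align 8)
size 128, align 8
array of 14: 14 × 128 = 1792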